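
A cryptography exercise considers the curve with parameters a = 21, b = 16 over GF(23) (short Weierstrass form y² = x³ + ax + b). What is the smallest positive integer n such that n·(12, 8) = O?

2P: tangent at (12, 8): λ = (3·12² + 21)/(2·8) ≡ 16/16. 16⁻¹ ≡ 13 (mod 23), so λ ≡ 16·13 ≡ 1.
  x = λ² - 12 - 12 = 1 - 24 ≡ 0; y = λ·(12 - 0) - 8 ≡ 4. → (0, 4)
3P: (0, 4) + (12, 8). λ = (8 - 4)/(12 - 0) ≡ 4/12 mod 23. 12⁻¹ ≡ 2 (mod 23), so λ ≡ 8.
  x = λ² - 0 - 12 = 64 - 12 ≡ 6; y = λ·(0 - 6) - 4 ≡ 17. → (6, 17)
4P: (6, 17) + (12, 8). λ = (8 - 17)/(12 - 6) ≡ 14/6 mod 23. 6⁻¹ ≡ 4 (mod 23), so λ ≡ 10.
  x = λ² - 6 - 12 = 100 - 18 ≡ 13; y = λ·(6 - 13) - 17 ≡ 5. → (13, 5)
5P: (13, 5) + (12, 8). λ = (8 - 5)/(12 - 13) ≡ 3/22 mod 23. 22⁻¹ ≡ 22 (mod 23), so λ ≡ 20.
  x = λ² - 13 - 12 = 400 - 25 ≡ 7; y = λ·(13 - 7) - 5 ≡ 0. → (7, 0)
6P: (7, 0) + (12, 8). λ = (8 - 0)/(12 - 7) ≡ 8/5 mod 23. 5⁻¹ ≡ 14 (mod 23), so λ ≡ 20.
  x = λ² - 7 - 12 = 400 - 19 ≡ 13; y = λ·(7 - 13) - 0 ≡ 18. → (13, 18)
7P: (13, 18) + (12, 8). λ = (8 - 18)/(12 - 13) ≡ 13/22 mod 23. 22⁻¹ ≡ 22 (mod 23), so λ ≡ 10.
  x = λ² - 13 - 12 = 100 - 25 ≡ 6; y = λ·(13 - 6) - 18 ≡ 6. → (6, 6)
8P: (6, 6) + (12, 8). λ = (8 - 6)/(12 - 6) ≡ 2/6 mod 23. 6⁻¹ ≡ 4 (mod 23) since 6·4 = 24 ≡ 1, so λ ≡ 8.
  x = λ² - 6 - 12 = 64 - 18 ≡ 0; y = λ·(6 - 0) - 6 ≡ 19. → (0, 19)
9P: (0, 19) + (12, 8). λ = (8 - 19)/(12 - 0) ≡ 12/12 mod 23. 12⁻¹ ≡ 2 (mod 23), so λ ≡ 1.
  x = λ² - 0 - 12 = 1 - 12 ≡ 12; y = λ·(0 - 12) - 19 ≡ 15. → (12, 15)
10P: (12, 15) + (12, 8): same x and y₁ ≡ -y₂, so the sum is O.
10P = O, so the order is 10.

10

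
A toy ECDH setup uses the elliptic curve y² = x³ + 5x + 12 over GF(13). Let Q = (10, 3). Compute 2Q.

(7, 0)

tangent at (10, 3): λ = (3·10² + 5)/(2·3) ≡ 6/6. 6⁻¹ ≡ 11 (mod 13), so λ ≡ 6·11 ≡ 1.
  x = λ² - 10 - 10 = 1 - 20 ≡ 7; y = λ·(10 - 7) - 3 ≡ 0. → (7, 0)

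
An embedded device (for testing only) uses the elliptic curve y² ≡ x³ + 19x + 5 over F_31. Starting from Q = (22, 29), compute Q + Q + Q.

Repeated addition: build up to 3Q.
2Q: tangent at (22, 29): λ = (3·22² + 19)/(2·29) ≡ 14/27. 27⁻¹ ≡ 23 (mod 31), so λ ≡ 14·23 ≡ 12.
  x = λ² - 22 - 22 = 144 - 44 ≡ 7; y = λ·(22 - 7) - 29 ≡ 27. → (7, 27)
3Q: (7, 27) + (22, 29). λ = (29 - 27)/(22 - 7) ≡ 2/15 mod 31. 15⁻¹ ≡ 29 (mod 31), so λ ≡ 27.
  x = λ² - 7 - 22 = 729 - 29 ≡ 18; y = λ·(7 - 18) - 27 ≡ 17. → (18, 17)

(18, 17)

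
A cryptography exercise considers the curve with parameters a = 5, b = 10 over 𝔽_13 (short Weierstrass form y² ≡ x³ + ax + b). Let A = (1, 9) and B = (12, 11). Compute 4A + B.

(12, 2)

First 4A:
Double-and-add on 4 = (100)₂. Start with A = (1, 9) for the leading 1-bit.
double: tangent at (1, 9): λ = (3·1² + 5)/(2·9) ≡ 8/5. 5⁻¹ ≡ 8 (mod 13), so λ ≡ 8·8 ≡ 12.
  x = λ² - 1 - 1 = 144 - 2 ≡ 12; y = λ·(1 - 12) - 9 ≡ 2. → (12, 2)
double: tangent at (12, 2): λ = (3·12² + 5)/(2·2) ≡ 8/4. 4⁻¹ ≡ 10 (mod 13) since 4·10 = 40 ≡ 1, so λ ≡ 8·10 ≡ 2.
  x = λ² - 12 - 12 = 4 - 24 ≡ 6; y = λ·(12 - 6) - 2 ≡ 10. → (6, 10)
4A = (6, 10).
Finally 4A + B:
(6, 10) + (12, 11). λ = (11 - 10)/(12 - 6) ≡ 1/6 mod 13. 6⁻¹ ≡ 11 (mod 13) since 6·11 = 66 ≡ 1, so λ ≡ 11.
  x = λ² - 6 - 12 = 121 - 18 ≡ 12; y = λ·(6 - 12) - 10 ≡ 2. → (12, 2)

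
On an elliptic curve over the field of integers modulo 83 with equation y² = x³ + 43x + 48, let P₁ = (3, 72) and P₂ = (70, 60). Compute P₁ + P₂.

(3, 72) + (70, 60). λ = (60 - 72)/(70 - 3) ≡ 71/67 mod 83. 67⁻¹ ≡ 57 (mod 83) since 67·57 = 3819 ≡ 1, so λ ≡ 63.
  x = λ² - 3 - 70 = 3969 - 73 ≡ 78; y = λ·(3 - 78) - 72 ≡ 17. → (78, 17)

(78, 17)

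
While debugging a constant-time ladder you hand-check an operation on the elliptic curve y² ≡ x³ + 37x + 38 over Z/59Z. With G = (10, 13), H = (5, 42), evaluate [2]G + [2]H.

First 2G:
Repeated addition: build up to 2G.
2G: tangent at (10, 13): λ = (3·10² + 37)/(2·13) ≡ 42/26. 26⁻¹ ≡ 25 (mod 59) since 26·25 = 650 ≡ 1, so λ ≡ 42·25 ≡ 47.
  x = λ² - 10 - 10 = 2209 - 20 ≡ 6; y = λ·(10 - 6) - 13 ≡ 57. → (6, 57)
2G = (6, 57).
Next 2H:
Repeated addition: build up to 2H.
2H: tangent at (5, 42): λ = (3·5² + 37)/(2·42) ≡ 53/25. 25⁻¹ ≡ 26 (mod 59), so λ ≡ 53·26 ≡ 21.
  x = λ² - 5 - 5 = 441 - 10 ≡ 18; y = λ·(5 - 18) - 42 ≡ 39. → (18, 39)
2H = (18, 39).
Finally 2G + 2H:
(6, 57) + (18, 39). λ = (39 - 57)/(18 - 6) ≡ 41/12 mod 59. 12⁻¹ ≡ 5 (mod 59), so λ ≡ 28.
  x = λ² - 6 - 18 = 784 - 24 ≡ 52; y = λ·(6 - 52) - 57 ≡ 12. → (52, 12)

(52, 12)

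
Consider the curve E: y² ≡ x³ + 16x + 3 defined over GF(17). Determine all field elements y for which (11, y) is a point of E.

none

x³ + 16x + 3 = 1510 ≡ 14 (mod 17).
14 is a non-residue mod 17; no y exists.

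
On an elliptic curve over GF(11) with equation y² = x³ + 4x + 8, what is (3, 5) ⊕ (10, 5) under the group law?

(9, 6)

(3, 5) + (10, 5). λ = (5 - 5)/(10 - 3) ≡ 0/7 mod 11. 7⁻¹ ≡ 8 (mod 11) since 7·8 = 56 ≡ 1, so λ ≡ 0.
  x = λ² - 3 - 10 = 0 - 13 ≡ 9; y = λ·(3 - 9) - 5 ≡ 6. → (9, 6)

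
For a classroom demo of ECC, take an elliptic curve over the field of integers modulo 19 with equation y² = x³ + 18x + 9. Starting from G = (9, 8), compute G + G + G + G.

Double-and-add on 4 = (100)₂. Start with G = (9, 8) for the leading 1-bit.
double: tangent at (9, 8): λ = (3·9² + 18)/(2·8) ≡ 14/16. 16⁻¹ ≡ 6 (mod 19) since 16·6 = 96 ≡ 1, so λ ≡ 14·6 ≡ 8.
  x = λ² - 9 - 9 = 64 - 18 ≡ 8; y = λ·(9 - 8) - 8 ≡ 0. → (8, 0)
double: (8, 0) + (8, 0): same x and y₁ ≡ -y₂, so the sum is the point at infinity.

O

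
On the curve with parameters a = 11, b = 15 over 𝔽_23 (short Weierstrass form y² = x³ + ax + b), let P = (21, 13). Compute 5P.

O

Repeated addition: build up to 5P.
2P: tangent at (21, 13): λ = (3·21² + 11)/(2·13) ≡ 0/3. 3⁻¹ ≡ 8 (mod 23) since 3·8 = 24 ≡ 1, so λ ≡ 0·8 ≡ 0.
  x = λ² - 21 - 21 = 0 - 42 ≡ 4; y = λ·(21 - 4) - 13 ≡ 10. → (4, 10)
3P: (4, 10) + (21, 13). λ = (13 - 10)/(21 - 4) ≡ 3/17 mod 23. 17⁻¹ ≡ 19 (mod 23), so λ ≡ 11.
  x = λ² - 4 - 21 = 121 - 25 ≡ 4; y = λ·(4 - 4) - 10 ≡ 13. → (4, 13)
4P: (4, 13) + (21, 13). λ = (13 - 13)/(21 - 4) ≡ 0/17 mod 23. 17⁻¹ ≡ 19 (mod 23) since 17·19 = 323 ≡ 1, so λ ≡ 0.
  x = λ² - 4 - 21 = 0 - 25 ≡ 21; y = λ·(4 - 21) - 13 ≡ 10. → (21, 10)
5P: (21, 10) + (21, 13): same x and y₁ ≡ -y₂, so the sum is the point at infinity.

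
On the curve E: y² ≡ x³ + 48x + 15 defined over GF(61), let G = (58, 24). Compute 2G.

(53, 41)

tangent at (58, 24): λ = (3·58² + 48)/(2·24) ≡ 14/48. 48⁻¹ ≡ 14 (mod 61), so λ ≡ 14·14 ≡ 13.
  x = λ² - 58 - 58 = 169 - 116 ≡ 53; y = λ·(58 - 53) - 24 ≡ 41. → (53, 41)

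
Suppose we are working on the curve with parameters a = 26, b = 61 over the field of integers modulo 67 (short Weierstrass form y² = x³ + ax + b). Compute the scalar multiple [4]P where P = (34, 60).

(30, 6)

Double-and-add on 4 = (100)₂. Start with P = (34, 60) for the leading 1-bit.
double: tangent at (34, 60): λ = (3·34² + 26)/(2·60) ≡ 10/53. 53⁻¹ ≡ 43 (mod 67), so λ ≡ 10·43 ≡ 28.
  x = λ² - 34 - 34 = 784 - 68 ≡ 46; y = λ·(34 - 46) - 60 ≡ 6. → (46, 6)
double: tangent at (46, 6): λ = (3·46² + 26)/(2·6) ≡ 9/12. 12⁻¹ ≡ 28 (mod 67), so λ ≡ 9·28 ≡ 51.
  x = λ² - 46 - 46 = 2601 - 92 ≡ 30; y = λ·(46 - 30) - 6 ≡ 6. → (30, 6)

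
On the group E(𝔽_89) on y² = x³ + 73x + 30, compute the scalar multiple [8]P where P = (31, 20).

Double-and-add on 8 = (1000)₂. Start with P = (31, 20) for the leading 1-bit.
double: tangent at (31, 20): λ = (3·31² + 73)/(2·20) ≡ 19/40. 40⁻¹ ≡ 69 (mod 89), so λ ≡ 19·69 ≡ 65.
  x = λ² - 31 - 31 = 4225 - 62 ≡ 69; y = λ·(31 - 69) - 20 ≡ 2. → (69, 2)
double: tangent at (69, 2): λ = (3·69² + 73)/(2·2) ≡ 27/4. 4⁻¹ ≡ 67 (mod 89), so λ ≡ 27·67 ≡ 29.
  x = λ² - 69 - 69 = 841 - 138 ≡ 80; y = λ·(69 - 80) - 2 ≡ 35. → (80, 35)
double: tangent at (80, 35): λ = (3·80² + 73)/(2·35) ≡ 49/70. 70⁻¹ ≡ 14 (mod 89), so λ ≡ 49·14 ≡ 63.
  x = λ² - 80 - 80 = 3969 - 160 ≡ 71; y = λ·(80 - 71) - 35 ≡ 87. → (71, 87)

(71, 87)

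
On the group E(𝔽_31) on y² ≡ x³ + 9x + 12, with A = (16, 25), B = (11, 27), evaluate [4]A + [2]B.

(24, 3)

First 4A:
Repeated addition: build up to 4A.
2A: tangent at (16, 25): λ = (3·16² + 9)/(2·25) ≡ 2/19. 19⁻¹ ≡ 18 (mod 31), so λ ≡ 2·18 ≡ 5.
  x = λ² - 16 - 16 = 25 - 32 ≡ 24; y = λ·(16 - 24) - 25 ≡ 28. → (24, 28)
3A: (24, 28) + (16, 25). λ = (25 - 28)/(16 - 24) ≡ 28/23 mod 31. 23⁻¹ ≡ 27 (mod 31) since 23·27 = 621 ≡ 1, so λ ≡ 12.
  x = λ² - 24 - 16 = 144 - 40 ≡ 11; y = λ·(24 - 11) - 28 ≡ 4. → (11, 4)
4A: (11, 4) + (16, 25). λ = (25 - 4)/(16 - 11) ≡ 21/5 mod 31. 5⁻¹ ≡ 25 (mod 31), so λ ≡ 29.
  x = λ² - 11 - 16 = 841 - 27 ≡ 8; y = λ·(11 - 8) - 4 ≡ 21. → (8, 21)
4A = (8, 21).
Next 2B:
Repeated addition: build up to 2B.
2B: tangent at (11, 27): λ = (3·11² + 9)/(2·27) ≡ 0/23. 23⁻¹ ≡ 27 (mod 31), so λ ≡ 0·27 ≡ 0.
  x = λ² - 11 - 11 = 0 - 22 ≡ 9; y = λ·(11 - 9) - 27 ≡ 4. → (9, 4)
2B = (9, 4).
Finally 4A + 2B:
(8, 21) + (9, 4). λ = (4 - 21)/(9 - 8) ≡ 14/1 mod 31. 1⁻¹ ≡ 1 (mod 31), so λ ≡ 14.
  x = λ² - 8 - 9 = 196 - 17 ≡ 24; y = λ·(8 - 24) - 21 ≡ 3. → (24, 3)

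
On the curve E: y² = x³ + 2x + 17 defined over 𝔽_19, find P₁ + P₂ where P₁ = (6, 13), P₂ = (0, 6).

(17, 9)

(6, 13) + (0, 6). λ = (6 - 13)/(0 - 6) ≡ 12/13 mod 19. 13⁻¹ ≡ 3 (mod 19), so λ ≡ 17.
  x = λ² - 6 - 0 = 289 - 6 ≡ 17; y = λ·(6 - 17) - 13 ≡ 9. → (17, 9)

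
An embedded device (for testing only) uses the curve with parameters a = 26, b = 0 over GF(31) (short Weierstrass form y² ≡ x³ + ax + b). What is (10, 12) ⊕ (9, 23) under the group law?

(10, 12) + (9, 23). λ = (23 - 12)/(9 - 10) ≡ 11/30 mod 31. 30⁻¹ ≡ 30 (mod 31), so λ ≡ 20.
  x = λ² - 10 - 9 = 400 - 19 ≡ 9; y = λ·(10 - 9) - 12 ≡ 8. → (9, 8)

(9, 8)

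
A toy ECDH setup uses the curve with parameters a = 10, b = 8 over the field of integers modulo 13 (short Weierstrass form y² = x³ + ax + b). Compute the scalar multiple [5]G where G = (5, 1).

Double-and-add on 5 = (101)₂. Start with G = (5, 1) for the leading 1-bit.
double: tangent at (5, 1): λ = (3·5² + 10)/(2·1) ≡ 7/2. 2⁻¹ ≡ 7 (mod 13), so λ ≡ 7·7 ≡ 10.
  x = λ² - 5 - 5 = 100 - 10 ≡ 12; y = λ·(5 - 12) - 1 ≡ 7. → (12, 7)
double: tangent at (12, 7): λ = (3·12² + 10)/(2·7) ≡ 0/1. 1⁻¹ ≡ 1 (mod 13), so λ ≡ 0·1 ≡ 0.
  x = λ² - 12 - 12 = 0 - 24 ≡ 2; y = λ·(12 - 2) - 7 ≡ 6. → (2, 6)
add G: (2, 6) + (5, 1). λ = (1 - 6)/(5 - 2) ≡ 8/3 mod 13. 3⁻¹ ≡ 9 (mod 13) since 3·9 = 27 ≡ 1, so λ ≡ 7.
  x = λ² - 2 - 5 = 49 - 7 ≡ 3; y = λ·(2 - 3) - 6 ≡ 0. → (3, 0)

(3, 0)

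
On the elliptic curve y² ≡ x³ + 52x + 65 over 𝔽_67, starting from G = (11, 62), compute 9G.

(9, 18)

Double-and-add on 9 = (1001)₂. Start with G = (11, 62) for the leading 1-bit.
double: tangent at (11, 62): λ = (3·11² + 52)/(2·62) ≡ 13/57. 57⁻¹ ≡ 20 (mod 67), so λ ≡ 13·20 ≡ 59.
  x = λ² - 11 - 11 = 3481 - 22 ≡ 42; y = λ·(11 - 42) - 62 ≡ 52. → (42, 52)
double: tangent at (42, 52): λ = (3·42² + 52)/(2·52) ≡ 51/37. 37⁻¹ ≡ 29 (mod 67), so λ ≡ 51·29 ≡ 5.
  x = λ² - 42 - 42 = 25 - 84 ≡ 8; y = λ·(42 - 8) - 52 ≡ 51. → (8, 51)
double: tangent at (8, 51): λ = (3·8² + 52)/(2·51) ≡ 43/35. 35⁻¹ ≡ 23 (mod 67), so λ ≡ 43·23 ≡ 51.
  x = λ² - 8 - 8 = 2601 - 16 ≡ 39; y = λ·(8 - 39) - 51 ≡ 43. → (39, 43)
add G: (39, 43) + (11, 62). λ = (62 - 43)/(11 - 39) ≡ 19/39 mod 67. 39⁻¹ ≡ 55 (mod 67), so λ ≡ 40.
  x = λ² - 39 - 11 = 1600 - 50 ≡ 9; y = λ·(39 - 9) - 43 ≡ 18. → (9, 18)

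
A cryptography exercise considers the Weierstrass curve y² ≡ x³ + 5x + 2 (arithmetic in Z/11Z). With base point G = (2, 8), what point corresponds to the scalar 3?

Repeated addition: build up to 3G.
2G: tangent at (2, 8): λ = (3·2² + 5)/(2·8) ≡ 6/5. 5⁻¹ ≡ 9 (mod 11) since 5·9 = 45 ≡ 1, so λ ≡ 6·9 ≡ 10.
  x = λ² - 2 - 2 = 100 - 4 ≡ 8; y = λ·(2 - 8) - 8 ≡ 9. → (8, 9)
3G: (8, 9) + (2, 8). λ = (8 - 9)/(2 - 8) ≡ 10/5 mod 11. 5⁻¹ ≡ 9 (mod 11), so λ ≡ 2.
  x = λ² - 8 - 2 = 4 - 10 ≡ 5; y = λ·(8 - 5) - 9 ≡ 8. → (5, 8)

(5, 8)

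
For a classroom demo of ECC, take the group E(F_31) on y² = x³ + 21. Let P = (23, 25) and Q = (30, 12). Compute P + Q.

(27, 9)

(23, 25) + (30, 12). λ = (12 - 25)/(30 - 23) ≡ 18/7 mod 31. 7⁻¹ ≡ 9 (mod 31) since 7·9 = 63 ≡ 1, so λ ≡ 7.
  x = λ² - 23 - 30 = 49 - 53 ≡ 27; y = λ·(23 - 27) - 25 ≡ 9. → (27, 9)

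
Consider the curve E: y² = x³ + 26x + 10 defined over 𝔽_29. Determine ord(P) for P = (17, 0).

2

2P: (17, 0) + (17, 0): same x and y₁ ≡ -y₂, so the sum is ∞.
2P = ∞, so the order is 2.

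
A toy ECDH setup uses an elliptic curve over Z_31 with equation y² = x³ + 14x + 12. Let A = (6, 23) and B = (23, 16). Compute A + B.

(10, 6)

(6, 23) + (23, 16). λ = (16 - 23)/(23 - 6) ≡ 24/17 mod 31. 17⁻¹ ≡ 11 (mod 31) since 17·11 = 187 ≡ 1, so λ ≡ 16.
  x = λ² - 6 - 23 = 256 - 29 ≡ 10; y = λ·(6 - 10) - 23 ≡ 6. → (10, 6)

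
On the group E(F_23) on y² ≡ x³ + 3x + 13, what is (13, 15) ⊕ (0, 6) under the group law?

(13, 15) + (0, 6). λ = (6 - 15)/(0 - 13) ≡ 14/10 mod 23. 10⁻¹ ≡ 7 (mod 23), so λ ≡ 6.
  x = λ² - 13 - 0 = 36 - 13 ≡ 0; y = λ·(13 - 0) - 15 ≡ 17. → (0, 17)

(0, 17)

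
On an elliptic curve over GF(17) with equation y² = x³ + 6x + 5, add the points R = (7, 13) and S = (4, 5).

(15, 11)

(7, 13) + (4, 5). λ = (5 - 13)/(4 - 7) ≡ 9/14 mod 17. 14⁻¹ ≡ 11 (mod 17) since 14·11 = 154 ≡ 1, so λ ≡ 14.
  x = λ² - 7 - 4 = 196 - 11 ≡ 15; y = λ·(7 - 15) - 13 ≡ 11. → (15, 11)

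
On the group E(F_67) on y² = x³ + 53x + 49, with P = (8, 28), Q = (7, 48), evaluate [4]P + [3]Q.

First 4P:
Double-and-add on 4 = (100)₂. Start with P = (8, 28) for the leading 1-bit.
double: tangent at (8, 28): λ = (3·8² + 53)/(2·28) ≡ 44/56. 56⁻¹ ≡ 6 (mod 67), so λ ≡ 44·6 ≡ 63.
  x = λ² - 8 - 8 = 3969 - 16 ≡ 0; y = λ·(8 - 0) - 28 ≡ 7. → (0, 7)
double: tangent at (0, 7): λ = (3·0² + 53)/(2·7) ≡ 53/14. 14⁻¹ ≡ 24 (mod 67), so λ ≡ 53·24 ≡ 66.
  x = λ² - 0 - 0 = 4356 - 0 ≡ 1; y = λ·(0 - 1) - 7 ≡ 61. → (1, 61)
4P = (1, 61).
Next 3Q:
Repeated addition: build up to 3Q.
2Q: tangent at (7, 48): λ = (3·7² + 53)/(2·48) ≡ 66/29. 29⁻¹ ≡ 37 (mod 67), so λ ≡ 66·37 ≡ 30.
  x = λ² - 7 - 7 = 900 - 14 ≡ 15; y = λ·(7 - 15) - 48 ≡ 47. → (15, 47)
3Q: (15, 47) + (7, 48). λ = (48 - 47)/(7 - 15) ≡ 1/59 mod 67. 59⁻¹ ≡ 25 (mod 67) since 59·25 = 1475 ≡ 1, so λ ≡ 25.
  x = λ² - 15 - 7 = 625 - 22 ≡ 0; y = λ·(15 - 0) - 47 ≡ 60. → (0, 60)
3Q = (0, 60).
Finally 4P + 3Q:
(1, 61) + (0, 60). λ = (60 - 61)/(0 - 1) ≡ 66/66 mod 67. 66⁻¹ ≡ 66 (mod 67) since 66·66 = 4356 ≡ 1, so λ ≡ 1.
  x = λ² - 1 - 0 = 1 - 1 ≡ 0; y = λ·(1 - 0) - 61 ≡ 7. → (0, 7)

(0, 7)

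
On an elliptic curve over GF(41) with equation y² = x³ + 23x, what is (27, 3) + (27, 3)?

tangent at (27, 3): λ = (3·27² + 23)/(2·3) ≡ 37/6. 6⁻¹ ≡ 7 (mod 41) since 6·7 = 42 ≡ 1, so λ ≡ 37·7 ≡ 13.
  x = λ² - 27 - 27 = 169 - 54 ≡ 33; y = λ·(27 - 33) - 3 ≡ 1. → (33, 1)

(33, 1)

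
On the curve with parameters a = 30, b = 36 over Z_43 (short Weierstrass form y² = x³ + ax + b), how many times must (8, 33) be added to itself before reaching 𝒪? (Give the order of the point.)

2P: tangent at (8, 33): λ = (3·8² + 30)/(2·33) ≡ 7/23. 23⁻¹ ≡ 15 (mod 43), so λ ≡ 7·15 ≡ 19.
  x = λ² - 8 - 8 = 361 - 16 ≡ 1; y = λ·(8 - 1) - 33 ≡ 14. → (1, 14)
3P: (1, 14) + (8, 33). λ = (33 - 14)/(8 - 1) ≡ 19/7 mod 43. 7⁻¹ ≡ 37 (mod 43) since 7·37 = 259 ≡ 1, so λ ≡ 15.
  x = λ² - 1 - 8 = 225 - 9 ≡ 1; y = λ·(1 - 1) - 14 ≡ 29. → (1, 29)
4P: (1, 29) + (8, 33). λ = (33 - 29)/(8 - 1) ≡ 4/7 mod 43. 7⁻¹ ≡ 37 (mod 43), so λ ≡ 19.
  x = λ² - 1 - 8 = 361 - 9 ≡ 8; y = λ·(1 - 8) - 29 ≡ 10. → (8, 10)
5P: (8, 10) + (8, 33): same x and y₁ ≡ -y₂, so the sum is 𝒪.
5P = 𝒪, so the order is 5.

5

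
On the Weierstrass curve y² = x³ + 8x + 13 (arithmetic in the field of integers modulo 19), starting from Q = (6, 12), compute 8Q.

O

Double-and-add on 8 = (1000)₂. Start with Q = (6, 12) for the leading 1-bit.
double: tangent at (6, 12): λ = (3·6² + 8)/(2·12) ≡ 2/5. 5⁻¹ ≡ 4 (mod 19), so λ ≡ 2·4 ≡ 8.
  x = λ² - 6 - 6 = 64 - 12 ≡ 14; y = λ·(6 - 14) - 12 ≡ 0. → (14, 0)
double: (14, 0) + (14, 0): same x and y₁ ≡ -y₂, so the sum is 𝒪.
double: 𝒪 + 𝒪 = 𝒪 (identity).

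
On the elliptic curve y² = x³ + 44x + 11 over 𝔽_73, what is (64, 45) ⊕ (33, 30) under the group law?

(13, 15)

(64, 45) + (33, 30). λ = (30 - 45)/(33 - 64) ≡ 58/42 mod 73. 42⁻¹ ≡ 40 (mod 73) since 42·40 = 1680 ≡ 1, so λ ≡ 57.
  x = λ² - 64 - 33 = 3249 - 97 ≡ 13; y = λ·(64 - 13) - 45 ≡ 15. → (13, 15)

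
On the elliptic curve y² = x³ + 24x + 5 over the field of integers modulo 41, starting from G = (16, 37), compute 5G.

Repeated addition: build up to 5G.
2G: tangent at (16, 37): λ = (3·16² + 24)/(2·37) ≡ 13/33. 33⁻¹ ≡ 5 (mod 41), so λ ≡ 13·5 ≡ 24.
  x = λ² - 16 - 16 = 576 - 32 ≡ 11; y = λ·(16 - 11) - 37 ≡ 1. → (11, 1)
3G: (11, 1) + (16, 37). λ = (37 - 1)/(16 - 11) ≡ 36/5 mod 41. 5⁻¹ ≡ 33 (mod 41), so λ ≡ 40.
  x = λ² - 11 - 16 = 1600 - 27 ≡ 15; y = λ·(11 - 15) - 1 ≡ 3. → (15, 3)
4G: (15, 3) + (16, 37). λ = (37 - 3)/(16 - 15) ≡ 34/1 mod 41. 1⁻¹ ≡ 1 (mod 41) since 1·1 = 1 ≡ 1, so λ ≡ 34.
  x = λ² - 15 - 16 = 1156 - 31 ≡ 18; y = λ·(15 - 18) - 3 ≡ 18. → (18, 18)
5G: (18, 18) + (16, 37). λ = (37 - 18)/(16 - 18) ≡ 19/39 mod 41. 39⁻¹ ≡ 20 (mod 41), so λ ≡ 11.
  x = λ² - 18 - 16 = 121 - 34 ≡ 5; y = λ·(18 - 5) - 18 ≡ 2. → (5, 2)

(5, 2)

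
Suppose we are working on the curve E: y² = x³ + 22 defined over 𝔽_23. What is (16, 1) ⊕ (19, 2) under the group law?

(16, 1) + (19, 2). λ = (2 - 1)/(19 - 16) ≡ 1/3 mod 23. 3⁻¹ ≡ 8 (mod 23), so λ ≡ 8.
  x = λ² - 16 - 19 = 64 - 35 ≡ 6; y = λ·(16 - 6) - 1 ≡ 10. → (6, 10)

(6, 10)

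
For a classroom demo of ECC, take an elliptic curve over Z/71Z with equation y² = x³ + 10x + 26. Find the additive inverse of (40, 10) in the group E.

-(40, 10) = (40, -10 mod 71) = (40, 61).

(40, 61)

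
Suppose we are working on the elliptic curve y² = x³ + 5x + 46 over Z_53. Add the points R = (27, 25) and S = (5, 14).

(27, 25) + (5, 14). λ = (14 - 25)/(5 - 27) ≡ 42/31 mod 53. 31⁻¹ ≡ 12 (mod 53), so λ ≡ 27.
  x = λ² - 27 - 5 = 729 - 32 ≡ 8; y = λ·(27 - 8) - 25 ≡ 11. → (8, 11)

(8, 11)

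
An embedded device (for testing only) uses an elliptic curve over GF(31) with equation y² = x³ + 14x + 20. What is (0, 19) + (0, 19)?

(4, 4)

tangent at (0, 19): λ = (3·0² + 14)/(2·19) ≡ 14/7. 7⁻¹ ≡ 9 (mod 31), so λ ≡ 14·9 ≡ 2.
  x = λ² - 0 - 0 = 4 - 0 ≡ 4; y = λ·(0 - 4) - 19 ≡ 4. → (4, 4)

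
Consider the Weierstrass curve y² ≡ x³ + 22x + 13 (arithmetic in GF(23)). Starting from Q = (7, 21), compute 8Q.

Double-and-add on 8 = (1000)₂. Start with Q = (7, 21) for the leading 1-bit.
double: tangent at (7, 21): λ = (3·7² + 22)/(2·21) ≡ 8/19. 19⁻¹ ≡ 17 (mod 23) since 19·17 = 323 ≡ 1, so λ ≡ 8·17 ≡ 21.
  x = λ² - 7 - 7 = 441 - 14 ≡ 13; y = λ·(7 - 13) - 21 ≡ 14. → (13, 14)
double: tangent at (13, 14): λ = (3·13² + 22)/(2·14) ≡ 0/5. 5⁻¹ ≡ 14 (mod 23) since 5·14 = 70 ≡ 1, so λ ≡ 0·14 ≡ 0.
  x = λ² - 13 - 13 = 0 - 26 ≡ 20; y = λ·(13 - 20) - 14 ≡ 9. → (20, 9)
double: tangent at (20, 9): λ = (3·20² + 22)/(2·9) ≡ 3/18. 18⁻¹ ≡ 9 (mod 23), so λ ≡ 3·9 ≡ 4.
  x = λ² - 20 - 20 = 16 - 40 ≡ 22; y = λ·(20 - 22) - 9 ≡ 6. → (22, 6)

(22, 6)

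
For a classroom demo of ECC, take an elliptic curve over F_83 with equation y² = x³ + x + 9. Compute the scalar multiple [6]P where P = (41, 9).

Repeated addition: build up to 6P.
2P: tangent at (41, 9): λ = (3·41² + 1)/(2·9) ≡ 64/18. 18⁻¹ ≡ 60 (mod 83), so λ ≡ 64·60 ≡ 22.
  x = λ² - 41 - 41 = 484 - 82 ≡ 70; y = λ·(41 - 70) - 9 ≡ 17. → (70, 17)
3P: (70, 17) + (41, 9). λ = (9 - 17)/(41 - 70) ≡ 75/54 mod 83. 54⁻¹ ≡ 20 (mod 83) since 54·20 = 1080 ≡ 1, so λ ≡ 6.
  x = λ² - 70 - 41 = 36 - 111 ≡ 8; y = λ·(70 - 8) - 17 ≡ 23. → (8, 23)
4P: (8, 23) + (41, 9). λ = (9 - 23)/(41 - 8) ≡ 69/33 mod 83. 33⁻¹ ≡ 78 (mod 83), so λ ≡ 70.
  x = λ² - 8 - 41 = 4900 - 49 ≡ 37; y = λ·(8 - 37) - 23 ≡ 22. → (37, 22)
5P: (37, 22) + (41, 9). λ = (9 - 22)/(41 - 37) ≡ 70/4 mod 83. 4⁻¹ ≡ 21 (mod 83), so λ ≡ 59.
  x = λ² - 37 - 41 = 3481 - 78 ≡ 0; y = λ·(37 - 0) - 22 ≡ 3. → (0, 3)
6P: (0, 3) + (41, 9). λ = (9 - 3)/(41 - 0) ≡ 6/41 mod 83. 41⁻¹ ≡ 81 (mod 83), so λ ≡ 71.
  x = λ² - 0 - 41 = 5041 - 41 ≡ 20; y = λ·(0 - 20) - 3 ≡ 71. → (20, 71)

(20, 71)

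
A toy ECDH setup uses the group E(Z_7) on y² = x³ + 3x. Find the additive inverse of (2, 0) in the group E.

(2, 0)

-(2, 0) = (2, -0 mod 7) = (2, 0).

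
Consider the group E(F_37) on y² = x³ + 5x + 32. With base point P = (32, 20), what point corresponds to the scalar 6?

(10, 34)

Double-and-add on 6 = (110)₂. Start with P = (32, 20) for the leading 1-bit.
double: tangent at (32, 20): λ = (3·32² + 5)/(2·20) ≡ 6/3. 3⁻¹ ≡ 25 (mod 37), so λ ≡ 6·25 ≡ 2.
  x = λ² - 32 - 32 = 4 - 64 ≡ 14; y = λ·(32 - 14) - 20 ≡ 16. → (14, 16)
add P: (14, 16) + (32, 20). λ = (20 - 16)/(32 - 14) ≡ 4/18 mod 37. 18⁻¹ ≡ 35 (mod 37), so λ ≡ 29.
  x = λ² - 14 - 32 = 841 - 46 ≡ 18; y = λ·(14 - 18) - 16 ≡ 16. → (18, 16)
double: tangent at (18, 16): λ = (3·18² + 5)/(2·16) ≡ 15/32. 32⁻¹ ≡ 22 (mod 37) since 32·22 = 704 ≡ 1, so λ ≡ 15·22 ≡ 34.
  x = λ² - 18 - 18 = 1156 - 36 ≡ 10; y = λ·(18 - 10) - 16 ≡ 34. → (10, 34)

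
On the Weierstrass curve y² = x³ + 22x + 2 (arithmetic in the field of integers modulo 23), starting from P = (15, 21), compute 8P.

Double-and-add on 8 = (1000)₂. Start with P = (15, 21) for the leading 1-bit.
double: tangent at (15, 21): λ = (3·15² + 22)/(2·21) ≡ 7/19. 19⁻¹ ≡ 17 (mod 23), so λ ≡ 7·17 ≡ 4.
  x = λ² - 15 - 15 = 16 - 30 ≡ 9; y = λ·(15 - 9) - 21 ≡ 3. → (9, 3)
double: tangent at (9, 3): λ = (3·9² + 22)/(2·3) ≡ 12/6. 6⁻¹ ≡ 4 (mod 23), so λ ≡ 12·4 ≡ 2.
  x = λ² - 9 - 9 = 4 - 18 ≡ 9; y = λ·(9 - 9) - 3 ≡ 20. → (9, 20)
double: tangent at (9, 20): λ = (3·9² + 22)/(2·20) ≡ 12/17. 17⁻¹ ≡ 19 (mod 23), so λ ≡ 12·19 ≡ 21.
  x = λ² - 9 - 9 = 441 - 18 ≡ 9; y = λ·(9 - 9) - 20 ≡ 3. → (9, 3)

(9, 3)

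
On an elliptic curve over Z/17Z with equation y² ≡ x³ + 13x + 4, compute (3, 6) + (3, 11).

The two points share x = 3 and their y-coordinates satisfy 6 + 11 ≡ 0 (mod 17), so they are inverses. Their sum is ∞.

O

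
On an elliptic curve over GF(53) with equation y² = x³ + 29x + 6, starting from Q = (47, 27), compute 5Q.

(18, 0)

Repeated addition: build up to 5Q.
2Q: tangent at (47, 27): λ = (3·47² + 29)/(2·27) ≡ 31/1. 1⁻¹ ≡ 1 (mod 53) since 1·1 = 1 ≡ 1, so λ ≡ 31·1 ≡ 31.
  x = λ² - 47 - 47 = 961 - 94 ≡ 19; y = λ·(47 - 19) - 27 ≡ 46. → (19, 46)
3Q: (19, 46) + (47, 27). λ = (27 - 46)/(47 - 19) ≡ 34/28 mod 53. 28⁻¹ ≡ 36 (mod 53), so λ ≡ 5.
  x = λ² - 19 - 47 = 25 - 66 ≡ 12; y = λ·(19 - 12) - 46 ≡ 42. → (12, 42)
4Q: (12, 42) + (47, 27). λ = (27 - 42)/(47 - 12) ≡ 38/35 mod 53. 35⁻¹ ≡ 50 (mod 53) since 35·50 = 1750 ≡ 1, so λ ≡ 45.
  x = λ² - 12 - 47 = 2025 - 59 ≡ 5; y = λ·(12 - 5) - 42 ≡ 8. → (5, 8)
5Q: (5, 8) + (47, 27). λ = (27 - 8)/(47 - 5) ≡ 19/42 mod 53. 42⁻¹ ≡ 24 (mod 53), so λ ≡ 32.
  x = λ² - 5 - 47 = 1024 - 52 ≡ 18; y = λ·(5 - 18) - 8 ≡ 0. → (18, 0)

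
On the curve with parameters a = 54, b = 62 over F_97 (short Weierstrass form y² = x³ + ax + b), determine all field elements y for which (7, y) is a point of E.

none

x³ + 54x + 62 = 783 ≡ 7 (mod 97).
7 is a non-residue mod 97; no y exists.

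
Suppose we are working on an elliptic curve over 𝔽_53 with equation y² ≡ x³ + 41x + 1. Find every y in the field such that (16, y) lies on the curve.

6, 47

x³ + 41x + 1 = 4753 ≡ 36 (mod 53).
Square roots of 36 mod 53: 6 and 47 (since 6² = 36 ≡ 36).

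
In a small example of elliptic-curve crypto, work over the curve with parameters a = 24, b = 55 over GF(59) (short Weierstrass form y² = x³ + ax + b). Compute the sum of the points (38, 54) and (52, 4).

(38, 54) + (52, 4). λ = (4 - 54)/(52 - 38) ≡ 9/14 mod 59. 14⁻¹ ≡ 38 (mod 59), so λ ≡ 47.
  x = λ² - 38 - 52 = 2209 - 90 ≡ 54; y = λ·(38 - 54) - 54 ≡ 20. → (54, 20)

(54, 20)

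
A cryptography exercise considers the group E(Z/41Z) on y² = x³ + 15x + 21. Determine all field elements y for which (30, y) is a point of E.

x³ + 15x + 21 = 27471 ≡ 1 (mod 41).
Square roots of 1 mod 41: 1 and 40 (since 1² = 1 ≡ 1).

1, 40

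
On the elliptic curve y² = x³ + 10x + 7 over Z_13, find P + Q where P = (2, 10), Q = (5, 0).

(7, 11)

(2, 10) + (5, 0). λ = (0 - 10)/(5 - 2) ≡ 3/3 mod 13. 3⁻¹ ≡ 9 (mod 13), so λ ≡ 1.
  x = λ² - 2 - 5 = 1 - 7 ≡ 7; y = λ·(2 - 7) - 10 ≡ 11. → (7, 11)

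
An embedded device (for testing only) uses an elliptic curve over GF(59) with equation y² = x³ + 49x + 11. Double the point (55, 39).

tangent at (55, 39): λ = (3·55² + 49)/(2·39) ≡ 38/19. 19⁻¹ ≡ 28 (mod 59) since 19·28 = 532 ≡ 1, so λ ≡ 38·28 ≡ 2.
  x = λ² - 55 - 55 = 4 - 110 ≡ 12; y = λ·(55 - 12) - 39 ≡ 47. → (12, 47)

(12, 47)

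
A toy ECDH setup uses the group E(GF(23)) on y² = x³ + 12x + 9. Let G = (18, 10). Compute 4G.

(4, 11)

Double-and-add on 4 = (100)₂. Start with G = (18, 10) for the leading 1-bit.
double: tangent at (18, 10): λ = (3·18² + 12)/(2·10) ≡ 18/20. 20⁻¹ ≡ 15 (mod 23) since 20·15 = 300 ≡ 1, so λ ≡ 18·15 ≡ 17.
  x = λ² - 18 - 18 = 289 - 36 ≡ 0; y = λ·(18 - 0) - 10 ≡ 20. → (0, 20)
double: tangent at (0, 20): λ = (3·0² + 12)/(2·20) ≡ 12/17. 17⁻¹ ≡ 19 (mod 23), so λ ≡ 12·19 ≡ 21.
  x = λ² - 0 - 0 = 441 - 0 ≡ 4; y = λ·(0 - 4) - 20 ≡ 11. → (4, 11)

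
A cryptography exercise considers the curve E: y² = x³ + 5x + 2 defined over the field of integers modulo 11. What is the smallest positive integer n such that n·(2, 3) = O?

2P: tangent at (2, 3): λ = (3·2² + 5)/(2·3) ≡ 6/6. 6⁻¹ ≡ 2 (mod 11), so λ ≡ 6·2 ≡ 1.
  x = λ² - 2 - 2 = 1 - 4 ≡ 8; y = λ·(2 - 8) - 3 ≡ 2. → (8, 2)
3P: (8, 2) + (2, 3). λ = (3 - 2)/(2 - 8) ≡ 1/5 mod 11. 5⁻¹ ≡ 9 (mod 11), so λ ≡ 9.
  x = λ² - 8 - 2 = 81 - 10 ≡ 5; y = λ·(8 - 5) - 2 ≡ 3. → (5, 3)
4P: (5, 3) + (2, 3). λ = (3 - 3)/(2 - 5) ≡ 0/8 mod 11. 8⁻¹ ≡ 7 (mod 11), so λ ≡ 0.
  x = λ² - 5 - 2 = 0 - 7 ≡ 4; y = λ·(5 - 4) - 3 ≡ 8. → (4, 8)
5P: (4, 8) + (2, 3). λ = (3 - 8)/(2 - 4) ≡ 6/9 mod 11. 9⁻¹ ≡ 5 (mod 11) since 9·5 = 45 ≡ 1, so λ ≡ 8.
  x = λ² - 4 - 2 = 64 - 6 ≡ 3; y = λ·(4 - 3) - 8 ≡ 0. → (3, 0)
6P: (3, 0) + (2, 3). λ = (3 - 0)/(2 - 3) ≡ 3/10 mod 11. 10⁻¹ ≡ 10 (mod 11), so λ ≡ 8.
  x = λ² - 3 - 2 = 64 - 5 ≡ 4; y = λ·(3 - 4) - 0 ≡ 3. → (4, 3)
7P: (4, 3) + (2, 3). λ = (3 - 3)/(2 - 4) ≡ 0/9 mod 11. 9⁻¹ ≡ 5 (mod 11) since 9·5 = 45 ≡ 1, so λ ≡ 0.
  x = λ² - 4 - 2 = 0 - 6 ≡ 5; y = λ·(4 - 5) - 3 ≡ 8. → (5, 8)
8P: (5, 8) + (2, 3). λ = (3 - 8)/(2 - 5) ≡ 6/8 mod 11. 8⁻¹ ≡ 7 (mod 11) since 8·7 = 56 ≡ 1, so λ ≡ 9.
  x = λ² - 5 - 2 = 81 - 7 ≡ 8; y = λ·(5 - 8) - 8 ≡ 9. → (8, 9)
9P: (8, 9) + (2, 3). λ = (3 - 9)/(2 - 8) ≡ 5/5 mod 11. 5⁻¹ ≡ 9 (mod 11), so λ ≡ 1.
  x = λ² - 8 - 2 = 1 - 10 ≡ 2; y = λ·(8 - 2) - 9 ≡ 8. → (2, 8)
10P: (2, 8) + (2, 3): same x and y₁ ≡ -y₂, so the sum is O.
10P = O, so the order is 10.

10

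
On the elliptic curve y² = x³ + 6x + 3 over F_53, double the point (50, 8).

tangent at (50, 8): λ = (3·50² + 6)/(2·8) ≡ 33/16. 16⁻¹ ≡ 10 (mod 53), so λ ≡ 33·10 ≡ 12.
  x = λ² - 50 - 50 = 144 - 100 ≡ 44; y = λ·(50 - 44) - 8 ≡ 11. → (44, 11)

(44, 11)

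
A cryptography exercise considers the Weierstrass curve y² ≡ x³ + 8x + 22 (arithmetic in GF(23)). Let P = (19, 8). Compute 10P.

(3, 21)

Repeated addition: build up to 10P.
2P: tangent at (19, 8): λ = (3·19² + 8)/(2·8) ≡ 10/16. 16⁻¹ ≡ 13 (mod 23) since 16·13 = 208 ≡ 1, so λ ≡ 10·13 ≡ 15.
  x = λ² - 19 - 19 = 225 - 38 ≡ 3; y = λ·(19 - 3) - 8 ≡ 2. → (3, 2)
3P: (3, 2) + (19, 8). λ = (8 - 2)/(19 - 3) ≡ 6/16 mod 23. 16⁻¹ ≡ 13 (mod 23), so λ ≡ 9.
  x = λ² - 3 - 19 = 81 - 22 ≡ 13; y = λ·(3 - 13) - 2 ≡ 0. → (13, 0)
4P: (13, 0) + (19, 8). λ = (8 - 0)/(19 - 13) ≡ 8/6 mod 23. 6⁻¹ ≡ 4 (mod 23) since 6·4 = 24 ≡ 1, so λ ≡ 9.
  x = λ² - 13 - 19 = 81 - 32 ≡ 3; y = λ·(13 - 3) - 0 ≡ 21. → (3, 21)
5P: (3, 21) + (19, 8). λ = (8 - 21)/(19 - 3) ≡ 10/16 mod 23. 16⁻¹ ≡ 13 (mod 23) since 16·13 = 208 ≡ 1, so λ ≡ 15.
  x = λ² - 3 - 19 = 225 - 22 ≡ 19; y = λ·(3 - 19) - 21 ≡ 15. → (19, 15)
6P: (19, 15) + (19, 8): same x and y₁ ≡ -y₂, so the sum is the point at infinity.
7P: the point at infinity + (19, 8) = (19, 8) (identity).
8P: tangent at (19, 8): λ = (3·19² + 8)/(2·8) ≡ 10/16. 16⁻¹ ≡ 13 (mod 23) since 16·13 = 208 ≡ 1, so λ ≡ 10·13 ≡ 15.
  x = λ² - 19 - 19 = 225 - 38 ≡ 3; y = λ·(19 - 3) - 8 ≡ 2. → (3, 2)
9P: (3, 2) + (19, 8). λ = (8 - 2)/(19 - 3) ≡ 6/16 mod 23. 16⁻¹ ≡ 13 (mod 23), so λ ≡ 9.
  x = λ² - 3 - 19 = 81 - 22 ≡ 13; y = λ·(3 - 13) - 2 ≡ 0. → (13, 0)
10P: (13, 0) + (19, 8). λ = (8 - 0)/(19 - 13) ≡ 8/6 mod 23. 6⁻¹ ≡ 4 (mod 23), so λ ≡ 9.
  x = λ² - 13 - 19 = 81 - 32 ≡ 3; y = λ·(13 - 3) - 0 ≡ 21. → (3, 21)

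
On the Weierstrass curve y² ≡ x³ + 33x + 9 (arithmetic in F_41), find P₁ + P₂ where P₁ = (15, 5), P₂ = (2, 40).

(23, 26)

(15, 5) + (2, 40). λ = (40 - 5)/(2 - 15) ≡ 35/28 mod 41. 28⁻¹ ≡ 22 (mod 41) since 28·22 = 616 ≡ 1, so λ ≡ 32.
  x = λ² - 15 - 2 = 1024 - 17 ≡ 23; y = λ·(15 - 23) - 5 ≡ 26. → (23, 26)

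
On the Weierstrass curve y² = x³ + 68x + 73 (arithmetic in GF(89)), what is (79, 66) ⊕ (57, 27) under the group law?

(81, 68)

(79, 66) + (57, 27). λ = (27 - 66)/(57 - 79) ≡ 50/67 mod 89. 67⁻¹ ≡ 4 (mod 89) since 67·4 = 268 ≡ 1, so λ ≡ 22.
  x = λ² - 79 - 57 = 484 - 136 ≡ 81; y = λ·(79 - 81) - 66 ≡ 68. → (81, 68)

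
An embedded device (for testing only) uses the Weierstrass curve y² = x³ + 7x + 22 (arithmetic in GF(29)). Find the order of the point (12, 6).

6

2P: tangent at (12, 6): λ = (3·12² + 7)/(2·6) ≡ 4/12. 12⁻¹ ≡ 17 (mod 29) since 12·17 = 204 ≡ 1, so λ ≡ 4·17 ≡ 10.
  x = λ² - 12 - 12 = 100 - 24 ≡ 18; y = λ·(12 - 18) - 6 ≡ 21. → (18, 21)
3P: (18, 21) + (12, 6). λ = (6 - 21)/(12 - 18) ≡ 14/23 mod 29. 23⁻¹ ≡ 24 (mod 29), so λ ≡ 17.
  x = λ² - 18 - 12 = 289 - 30 ≡ 27; y = λ·(18 - 27) - 21 ≡ 0. → (27, 0)
4P: (27, 0) + (12, 6). λ = (6 - 0)/(12 - 27) ≡ 6/14 mod 29. 14⁻¹ ≡ 27 (mod 29), so λ ≡ 17.
  x = λ² - 27 - 12 = 289 - 39 ≡ 18; y = λ·(27 - 18) - 0 ≡ 8. → (18, 8)
5P: (18, 8) + (12, 6). λ = (6 - 8)/(12 - 18) ≡ 27/23 mod 29. 23⁻¹ ≡ 24 (mod 29), so λ ≡ 10.
  x = λ² - 18 - 12 = 100 - 30 ≡ 12; y = λ·(18 - 12) - 8 ≡ 23. → (12, 23)
6P: (12, 23) + (12, 6): same x and y₁ ≡ -y₂, so the sum is O.
6P = O, so the order is 6.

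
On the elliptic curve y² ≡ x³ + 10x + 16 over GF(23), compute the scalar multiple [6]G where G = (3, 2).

Repeated addition: build up to 6G.
2G: tangent at (3, 2): λ = (3·3² + 10)/(2·2) ≡ 14/4. 4⁻¹ ≡ 6 (mod 23), so λ ≡ 14·6 ≡ 15.
  x = λ² - 3 - 3 = 225 - 6 ≡ 12; y = λ·(3 - 12) - 2 ≡ 1. → (12, 1)
3G: (12, 1) + (3, 2). λ = (2 - 1)/(3 - 12) ≡ 1/14 mod 23. 14⁻¹ ≡ 5 (mod 23) since 14·5 = 70 ≡ 1, so λ ≡ 5.
  x = λ² - 12 - 3 = 25 - 15 ≡ 10; y = λ·(12 - 10) - 1 ≡ 9. → (10, 9)
4G: (10, 9) + (3, 2). λ = (2 - 9)/(3 - 10) ≡ 16/16 mod 23. 16⁻¹ ≡ 13 (mod 23) since 16·13 = 208 ≡ 1, so λ ≡ 1.
  x = λ² - 10 - 3 = 1 - 13 ≡ 11; y = λ·(10 - 11) - 9 ≡ 13. → (11, 13)
5G: (11, 13) + (3, 2). λ = (2 - 13)/(3 - 11) ≡ 12/15 mod 23. 15⁻¹ ≡ 20 (mod 23), so λ ≡ 10.
  x = λ² - 11 - 3 = 100 - 14 ≡ 17; y = λ·(11 - 17) - 13 ≡ 19. → (17, 19)
6G: (17, 19) + (3, 2). λ = (2 - 19)/(3 - 17) ≡ 6/9 mod 23. 9⁻¹ ≡ 18 (mod 23), so λ ≡ 16.
  x = λ² - 17 - 3 = 256 - 20 ≡ 6; y = λ·(17 - 6) - 19 ≡ 19. → (6, 19)

(6, 19)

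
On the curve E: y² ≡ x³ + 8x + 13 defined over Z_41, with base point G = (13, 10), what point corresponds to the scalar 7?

Repeated addition: build up to 7G.
2G: tangent at (13, 10): λ = (3·13² + 8)/(2·10) ≡ 23/20. 20⁻¹ ≡ 39 (mod 41) since 20·39 = 780 ≡ 1, so λ ≡ 23·39 ≡ 36.
  x = λ² - 13 - 13 = 1296 - 26 ≡ 40; y = λ·(13 - 40) - 10 ≡ 2. → (40, 2)
3G: (40, 2) + (13, 10). λ = (10 - 2)/(13 - 40) ≡ 8/14 mod 41. 14⁻¹ ≡ 3 (mod 41), so λ ≡ 24.
  x = λ² - 40 - 13 = 576 - 53 ≡ 31; y = λ·(40 - 31) - 2 ≡ 9. → (31, 9)
4G: (31, 9) + (13, 10). λ = (10 - 9)/(13 - 31) ≡ 1/23 mod 41. 23⁻¹ ≡ 25 (mod 41) since 23·25 = 575 ≡ 1, so λ ≡ 25.
  x = λ² - 31 - 13 = 625 - 44 ≡ 7; y = λ·(31 - 7) - 9 ≡ 17. → (7, 17)
5G: (7, 17) + (13, 10). λ = (10 - 17)/(13 - 7) ≡ 34/6 mod 41. 6⁻¹ ≡ 7 (mod 41), so λ ≡ 33.
  x = λ² - 7 - 13 = 1089 - 20 ≡ 3; y = λ·(7 - 3) - 17 ≡ 33. → (3, 33)
6G: (3, 33) + (13, 10). λ = (10 - 33)/(13 - 3) ≡ 18/10 mod 41. 10⁻¹ ≡ 37 (mod 41), so λ ≡ 10.
  x = λ² - 3 - 13 = 100 - 16 ≡ 2; y = λ·(3 - 2) - 33 ≡ 18. → (2, 18)
7G: (2, 18) + (13, 10). λ = (10 - 18)/(13 - 2) ≡ 33/11 mod 41. 11⁻¹ ≡ 15 (mod 41), so λ ≡ 3.
  x = λ² - 2 - 13 = 9 - 15 ≡ 35; y = λ·(2 - 35) - 18 ≡ 6. → (35, 6)

(35, 6)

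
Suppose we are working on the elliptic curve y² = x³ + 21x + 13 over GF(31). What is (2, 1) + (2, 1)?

tangent at (2, 1): λ = (3·2² + 21)/(2·1) ≡ 2/2. 2⁻¹ ≡ 16 (mod 31) since 2·16 = 32 ≡ 1, so λ ≡ 2·16 ≡ 1.
  x = λ² - 2 - 2 = 1 - 4 ≡ 28; y = λ·(2 - 28) - 1 ≡ 4. → (28, 4)

(28, 4)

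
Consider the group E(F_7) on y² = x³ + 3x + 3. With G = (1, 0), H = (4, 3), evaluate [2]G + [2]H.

(3, 2)

First 2G:
Repeated addition: build up to 2G.
2G: (1, 0) + (1, 0): same x and y₁ ≡ -y₂, so the sum is O.
2G = O.
Next 2H:
Repeated addition: build up to 2H.
2H: tangent at (4, 3): λ = (3·4² + 3)/(2·3) ≡ 2/6. 6⁻¹ ≡ 6 (mod 7) since 6·6 = 36 ≡ 1, so λ ≡ 2·6 ≡ 5.
  x = λ² - 4 - 4 = 25 - 8 ≡ 3; y = λ·(4 - 3) - 3 ≡ 2. → (3, 2)
2H = (3, 2).
Finally 2G + 2H:
O + (3, 2) = (3, 2) (identity).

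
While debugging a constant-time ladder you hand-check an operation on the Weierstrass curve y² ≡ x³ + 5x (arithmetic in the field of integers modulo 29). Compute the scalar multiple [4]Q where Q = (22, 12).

Double-and-add on 4 = (100)₂. Start with Q = (22, 12) for the leading 1-bit.
double: tangent at (22, 12): λ = (3·22² + 5)/(2·12) ≡ 7/24. 24⁻¹ ≡ 23 (mod 29) since 24·23 = 552 ≡ 1, so λ ≡ 7·23 ≡ 16.
  x = λ² - 22 - 22 = 256 - 44 ≡ 9; y = λ·(22 - 9) - 12 ≡ 22. → (9, 22)
double: tangent at (9, 22): λ = (3·9² + 5)/(2·22) ≡ 16/15. 15⁻¹ ≡ 2 (mod 29) since 15·2 = 30 ≡ 1, so λ ≡ 16·2 ≡ 3.
  x = λ² - 9 - 9 = 9 - 18 ≡ 20; y = λ·(9 - 20) - 22 ≡ 3. → (20, 3)

(20, 3)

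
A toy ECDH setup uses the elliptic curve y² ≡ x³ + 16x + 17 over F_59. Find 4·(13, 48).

Write Q = (13, 48).
Double-and-add on 4 = (100)₂. Start with Q = (13, 48) for the leading 1-bit.
double: tangent at (13, 48): λ = (3·13² + 16)/(2·48) ≡ 51/37. 37⁻¹ ≡ 8 (mod 59) since 37·8 = 296 ≡ 1, so λ ≡ 51·8 ≡ 54.
  x = λ² - 13 - 13 = 2916 - 26 ≡ 58; y = λ·(13 - 58) - 48 ≡ 0. → (58, 0)
double: (58, 0) + (58, 0): same x and y₁ ≡ -y₂, so the sum is O.

O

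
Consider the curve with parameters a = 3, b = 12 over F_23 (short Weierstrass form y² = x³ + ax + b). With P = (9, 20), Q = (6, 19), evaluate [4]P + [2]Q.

First 4P:
Double-and-add on 4 = (100)₂. Start with P = (9, 20) for the leading 1-bit.
double: tangent at (9, 20): λ = (3·9² + 3)/(2·20) ≡ 16/17. 17⁻¹ ≡ 19 (mod 23), so λ ≡ 16·19 ≡ 5.
  x = λ² - 9 - 9 = 25 - 18 ≡ 7; y = λ·(9 - 7) - 20 ≡ 13. → (7, 13)
double: tangent at (7, 13): λ = (3·7² + 3)/(2·13) ≡ 12/3. 3⁻¹ ≡ 8 (mod 23), so λ ≡ 12·8 ≡ 4.
  x = λ² - 7 - 7 = 16 - 14 ≡ 2; y = λ·(7 - 2) - 13 ≡ 7. → (2, 7)
4P = (2, 7).
Next 2Q:
Repeated addition: build up to 2Q.
2Q: tangent at (6, 19): λ = (3·6² + 3)/(2·19) ≡ 19/15. 15⁻¹ ≡ 20 (mod 23), so λ ≡ 19·20 ≡ 12.
  x = λ² - 6 - 6 = 144 - 12 ≡ 17; y = λ·(6 - 17) - 19 ≡ 10. → (17, 10)
2Q = (17, 10).
Finally 4P + 2Q:
(2, 7) + (17, 10). λ = (10 - 7)/(17 - 2) ≡ 3/15 mod 23. 15⁻¹ ≡ 20 (mod 23), so λ ≡ 14.
  x = λ² - 2 - 17 = 196 - 19 ≡ 16; y = λ·(2 - 16) - 7 ≡ 4. → (16, 4)

(16, 4)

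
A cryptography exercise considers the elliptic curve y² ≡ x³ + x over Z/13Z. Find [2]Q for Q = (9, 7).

tangent at (9, 7): λ = (3·9² + 1)/(2·7) ≡ 10/1. 1⁻¹ ≡ 1 (mod 13), so λ ≡ 10·1 ≡ 10.
  x = λ² - 9 - 9 = 100 - 18 ≡ 4; y = λ·(9 - 4) - 7 ≡ 4. → (4, 4)

(4, 4)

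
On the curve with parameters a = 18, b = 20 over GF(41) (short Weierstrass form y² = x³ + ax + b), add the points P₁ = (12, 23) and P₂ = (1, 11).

(12, 23) + (1, 11). λ = (11 - 23)/(1 - 12) ≡ 29/30 mod 41. 30⁻¹ ≡ 26 (mod 41), so λ ≡ 16.
  x = λ² - 12 - 1 = 256 - 13 ≡ 38; y = λ·(12 - 38) - 23 ≡ 12. → (38, 12)

(38, 12)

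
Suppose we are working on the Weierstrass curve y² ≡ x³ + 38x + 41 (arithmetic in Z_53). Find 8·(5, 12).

(40, 0)

Write Q = (5, 12).
Repeated addition: build up to 8Q.
2Q: tangent at (5, 12): λ = (3·5² + 38)/(2·12) ≡ 7/24. 24⁻¹ ≡ 42 (mod 53) since 24·42 = 1008 ≡ 1, so λ ≡ 7·42 ≡ 29.
  x = λ² - 5 - 5 = 841 - 10 ≡ 36; y = λ·(5 - 36) - 12 ≡ 43. → (36, 43)
3Q: (36, 43) + (5, 12). λ = (12 - 43)/(5 - 36) ≡ 22/22 mod 53. 22⁻¹ ≡ 41 (mod 53) since 22·41 = 902 ≡ 1, so λ ≡ 1.
  x = λ² - 36 - 5 = 1 - 41 ≡ 13; y = λ·(36 - 13) - 43 ≡ 33. → (13, 33)
4Q: (13, 33) + (5, 12). λ = (12 - 33)/(5 - 13) ≡ 32/45 mod 53. 45⁻¹ ≡ 33 (mod 53), so λ ≡ 49.
  x = λ² - 13 - 5 = 2401 - 18 ≡ 51; y = λ·(13 - 51) - 33 ≡ 13. → (51, 13)
5Q: (51, 13) + (5, 12). λ = (12 - 13)/(5 - 51) ≡ 52/7 mod 53. 7⁻¹ ≡ 38 (mod 53), so λ ≡ 15.
  x = λ² - 51 - 5 = 225 - 56 ≡ 10; y = λ·(51 - 10) - 13 ≡ 19. → (10, 19)
6Q: (10, 19) + (5, 12). λ = (12 - 19)/(5 - 10) ≡ 46/48 mod 53. 48⁻¹ ≡ 21 (mod 53) since 48·21 = 1008 ≡ 1, so λ ≡ 12.
  x = λ² - 10 - 5 = 144 - 15 ≡ 23; y = λ·(10 - 23) - 19 ≡ 37. → (23, 37)
7Q: (23, 37) + (5, 12). λ = (12 - 37)/(5 - 23) ≡ 28/35 mod 53. 35⁻¹ ≡ 50 (mod 53), so λ ≡ 22.
  x = λ² - 23 - 5 = 484 - 28 ≡ 32; y = λ·(23 - 32) - 37 ≡ 30. → (32, 30)
8Q: (32, 30) + (5, 12). λ = (12 - 30)/(5 - 32) ≡ 35/26 mod 53. 26⁻¹ ≡ 51 (mod 53), so λ ≡ 36.
  x = λ² - 32 - 5 = 1296 - 37 ≡ 40; y = λ·(32 - 40) - 30 ≡ 0. → (40, 0)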